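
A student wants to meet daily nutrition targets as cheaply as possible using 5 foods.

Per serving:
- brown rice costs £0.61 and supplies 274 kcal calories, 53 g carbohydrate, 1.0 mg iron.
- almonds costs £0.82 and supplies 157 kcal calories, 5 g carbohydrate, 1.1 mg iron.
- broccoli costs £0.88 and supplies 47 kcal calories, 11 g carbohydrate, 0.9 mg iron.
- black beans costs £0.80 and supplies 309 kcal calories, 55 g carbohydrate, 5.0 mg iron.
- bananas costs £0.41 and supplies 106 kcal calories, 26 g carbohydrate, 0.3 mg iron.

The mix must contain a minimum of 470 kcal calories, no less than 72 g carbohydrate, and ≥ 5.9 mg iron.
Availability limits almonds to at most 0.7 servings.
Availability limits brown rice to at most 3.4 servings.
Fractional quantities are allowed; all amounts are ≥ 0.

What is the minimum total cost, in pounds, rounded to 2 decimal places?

£1.17

Let x1 = servings of brown rice, x2 = servings of almonds, x3 = servings of broccoli, x4 = servings of black beans, x5 = servings of bananas.
min 0.61x1 + 0.82x2 + 0.88x3 + 0.8x4 + 0.41x5 s.t.:
  274x1 + 157x2 + 47x3 + 309x4 + 106x5 ≥ 470   (calories)
  53x1 + 5x2 + 11x3 + 55x4 + 26x5 ≥ 72   (carbohydrate)
  1x1 + 1.1x2 + 0.9x3 + 5x4 + 0.3x5 ≥ 5.9   (iron)
  x2 ≤ 0.7
  x1 ≤ 3.4
  x1, x2, x3, x4, x5 ≥ 0.
At the optimum only brown rice, black beans are positive (almonds, broccoli, bananas = 0). Binding constraints: calories and iron.
So brown rice = 0.4966 servings, black beans = 1.081 servings.
Total cost: 0.61·0.4966 + 0.8·1.081 = 1.1677.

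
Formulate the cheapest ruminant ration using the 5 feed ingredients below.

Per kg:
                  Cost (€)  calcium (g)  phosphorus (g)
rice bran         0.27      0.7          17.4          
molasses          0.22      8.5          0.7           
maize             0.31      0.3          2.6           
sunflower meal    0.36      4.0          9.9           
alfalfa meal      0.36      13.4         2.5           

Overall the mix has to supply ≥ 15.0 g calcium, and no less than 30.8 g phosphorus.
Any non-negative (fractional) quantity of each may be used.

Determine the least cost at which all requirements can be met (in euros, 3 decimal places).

€0.810

Let x1 = kg of rice bran, x2 = kg of molasses, x3 = kg of maize, x4 = kg of sunflower meal, x5 = kg of alfalfa meal.
Minimize 0.27x1 + 0.22x2 + 0.31x3 + 0.36x4 + 0.36x5 with:
  0.7x1 + 8.5x2 + 0.3x3 + 4x4 + 13.4x5 ≥ 15   (calcium)
  17.4x1 + 0.7x2 + 2.6x3 + 9.9x4 + 2.5x5 ≥ 30.8   (phosphorus)
  x1, x2, x3, x4, x5 ≥ 0.
The cheapest feasible vertex uses only rice bran, alfalfa meal; molasses, maize, sunflower meal are not used. Binding constraints: calcium and phosphorus.
Solving gives x1 = 1.621, x5 = 1.035.
Cost = 0.27·1.621 + 0.36·1.035 = 0.81027.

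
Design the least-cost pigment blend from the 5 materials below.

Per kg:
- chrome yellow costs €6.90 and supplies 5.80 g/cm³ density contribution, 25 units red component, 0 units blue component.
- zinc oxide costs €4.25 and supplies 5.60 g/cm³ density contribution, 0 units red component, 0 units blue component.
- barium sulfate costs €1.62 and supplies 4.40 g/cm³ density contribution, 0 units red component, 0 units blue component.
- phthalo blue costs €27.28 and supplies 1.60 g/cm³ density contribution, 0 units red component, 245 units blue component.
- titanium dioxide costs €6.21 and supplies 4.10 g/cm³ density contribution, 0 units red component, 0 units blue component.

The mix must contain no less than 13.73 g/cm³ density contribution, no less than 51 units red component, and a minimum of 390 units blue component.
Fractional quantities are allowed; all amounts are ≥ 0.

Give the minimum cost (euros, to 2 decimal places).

This is a linear program. Let x1 = kg of chrome yellow, x2 = kg of zinc oxide, x3 = kg of barium sulfate, x4 = kg of phthalo blue, x5 = kg of titanium dioxide.
min 6.9x1 + 4.25x2 + 1.62x3 + 27.28x4 + 6.21x5 s.t.:
  5.8x1 + 5.6x2 + 4.4x3 + 1.6x4 + 4.1x5 ≥ 13.73   (density contribution)
  25x1 ≥ 51   (red component)
  245x4 ≥ 390   (blue component)
  x1, x2, x3, x4, x5 ≥ 0.
The minimum-cost mix takes nothing from zinc oxide, barium sulfate, titanium dioxide — only chrome yellow, phthalo blue. There the red component and blue component constraints are tight.
Optimal quantities: chrome yellow = 2.04 kg, phthalo blue = 1.5918 kg.
Cost = 6.9·2.04 + 27.28·1.5918 = 57.5003.

€57.50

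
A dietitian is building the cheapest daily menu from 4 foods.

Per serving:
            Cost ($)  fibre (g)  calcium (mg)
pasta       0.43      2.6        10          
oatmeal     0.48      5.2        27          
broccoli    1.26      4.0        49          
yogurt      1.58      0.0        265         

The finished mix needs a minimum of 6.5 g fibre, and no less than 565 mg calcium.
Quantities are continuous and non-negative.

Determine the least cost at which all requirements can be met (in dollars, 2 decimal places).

Let x1 = servings of pasta, x2 = servings of oatmeal, x3 = servings of broccoli, x4 = servings of yogurt.
Minimize 0.43x1 + 0.48x2 + 1.26x3 + 1.58x4 s.t.:
  2.6x1 + 5.2x2 + 4x3 ≥ 6.5   (fibre)
  10x1 + 27x2 + 49x3 + 265x4 ≥ 565   (calcium)
  x1, x2, x3, x4 ≥ 0.
The optimal basis is {oatmeal, yogurt}; pasta, broccoli drop out. The fibre and calcium requirements are met with equality.
Solving gives x2 = 1.25, x4 = 2.005.
Cost = 0.48·1.25 + 1.58·2.005 = 3.7679.

$3.77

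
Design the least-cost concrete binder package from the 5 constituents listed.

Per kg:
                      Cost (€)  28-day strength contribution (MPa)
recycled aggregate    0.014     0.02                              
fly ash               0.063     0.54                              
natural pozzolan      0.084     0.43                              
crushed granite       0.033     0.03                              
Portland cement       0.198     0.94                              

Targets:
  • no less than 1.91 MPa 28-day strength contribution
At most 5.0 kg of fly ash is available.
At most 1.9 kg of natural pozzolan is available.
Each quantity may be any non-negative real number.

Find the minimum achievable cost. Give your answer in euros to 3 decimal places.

Treat it as an LP. Let x1 = kg of recycled aggregate, x2 = kg of fly ash, x3 = kg of natural pozzolan, x4 = kg of crushed granite, x5 = kg of Portland cement.
Minimise 0.014x1 + 0.063x2 + 0.084x3 + 0.033x4 + 0.198x5 s.t.:
  0.02x1 + 0.54x2 + 0.43x3 + 0.03x4 + 0.94x5 ≥ 1.91   (28-day strength contribution)
  x2 ≤ 5
  x3 ≤ 1.9
  x1, x2, x3, x4, x5 ≥ 0.
The cheapest feasible vertex uses only fly ash; recycled aggregate, natural pozzolan, crushed granite, Portland cement are not used. The 28-day strength contribution requirement is met with equality.
That vertex is x2 = 3.537.
Hence cost = 0.063·3.537 = €0.22283.

€0.223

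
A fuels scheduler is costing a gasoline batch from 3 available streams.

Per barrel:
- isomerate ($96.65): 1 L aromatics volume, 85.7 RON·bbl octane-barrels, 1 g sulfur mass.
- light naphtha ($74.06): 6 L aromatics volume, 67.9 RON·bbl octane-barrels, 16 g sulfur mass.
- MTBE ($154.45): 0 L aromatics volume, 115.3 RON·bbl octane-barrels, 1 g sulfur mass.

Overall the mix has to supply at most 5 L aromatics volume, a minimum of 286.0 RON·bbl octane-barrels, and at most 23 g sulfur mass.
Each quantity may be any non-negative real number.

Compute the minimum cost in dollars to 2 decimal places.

$321.74

Treat it as an LP. Let x1 = barrels of isomerate, x2 = barrels of light naphtha, x3 = barrels of MTBE.
Minimize 96.65x1 + 74.06x2 + 154.45x3 subject to:
  1x1 + 6x2 ≤ 5   (aromatics volume)
  85.7x1 + 67.9x2 + 115.3x3 ≥ 286   (octane-barrels)
  1x1 + 16x2 + 1x3 ≤ 23   (sulfur mass)
  x1, x2, x3 ≥ 0.
The optimal basis is {isomerate, light naphtha}; MTBE drops out. The aromatics volume and octane-barrels requirements are met with equality.
Optimal quantities: isomerate = 3.08425 barrels, light naphtha = 0.319292 barrels.
Objective = 96.65·3.08425 + 74.06·0.319292 = 321.7395.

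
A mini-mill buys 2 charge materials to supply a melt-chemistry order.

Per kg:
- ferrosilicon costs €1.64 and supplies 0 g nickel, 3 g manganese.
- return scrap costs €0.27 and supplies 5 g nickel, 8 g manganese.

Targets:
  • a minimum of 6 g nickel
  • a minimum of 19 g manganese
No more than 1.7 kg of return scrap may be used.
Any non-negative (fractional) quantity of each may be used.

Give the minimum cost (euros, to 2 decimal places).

Let x1 = kg of ferrosilicon, x2 = kg of return scrap.
min 1.64x1 + 0.27x2 subject to:
  5x2 ≥ 6   (nickel)
  3x1 + 8x2 ≥ 19   (manganese)
  x2 ≤ 1.7
  x1, x2 ≥ 0.
Both inputs are positive at the optimum. Binding constraints: manganese and the return scrap cap.
Solving gives x1 = 1.8, x2 = 1.7.
Cost = 1.64·1.8 + 0.27·1.7 = 3.4110.

€3.41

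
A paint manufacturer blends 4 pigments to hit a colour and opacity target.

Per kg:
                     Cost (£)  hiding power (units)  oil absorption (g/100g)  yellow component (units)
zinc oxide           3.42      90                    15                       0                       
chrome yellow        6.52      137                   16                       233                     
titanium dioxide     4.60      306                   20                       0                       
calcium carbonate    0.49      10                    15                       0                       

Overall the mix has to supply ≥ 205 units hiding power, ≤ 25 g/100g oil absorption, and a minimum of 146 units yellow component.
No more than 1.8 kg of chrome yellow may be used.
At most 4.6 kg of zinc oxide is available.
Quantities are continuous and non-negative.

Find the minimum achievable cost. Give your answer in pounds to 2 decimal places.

£5.88

Let x1 = kg of zinc oxide, x2 = kg of chrome yellow, x3 = kg of titanium dioxide, x4 = kg of calcium carbonate.
min 3.42x1 + 6.52x2 + 4.6x3 + 0.49x4 s.t.:
  90x1 + 137x2 + 306x3 + 10x4 ≥ 205   (hiding power)
  15x1 + 16x2 + 20x3 + 15x4 ≤ 25   (oil absorption)
  233x2 ≥ 146   (yellow component)
  x2 ≤ 1.8
  x1 ≤ 4.6
  x1, x2, x3, x4 ≥ 0.
The cheapest feasible vertex uses only chrome yellow, titanium dioxide; zinc oxide, calcium carbonate are not used. Binding constraints: hiding power and yellow component.
That vertex is x2 = 0.6266, x3 = 0.3894.
Objective = 6.52·0.6266 + 4.6·0.3894 = 5.8767.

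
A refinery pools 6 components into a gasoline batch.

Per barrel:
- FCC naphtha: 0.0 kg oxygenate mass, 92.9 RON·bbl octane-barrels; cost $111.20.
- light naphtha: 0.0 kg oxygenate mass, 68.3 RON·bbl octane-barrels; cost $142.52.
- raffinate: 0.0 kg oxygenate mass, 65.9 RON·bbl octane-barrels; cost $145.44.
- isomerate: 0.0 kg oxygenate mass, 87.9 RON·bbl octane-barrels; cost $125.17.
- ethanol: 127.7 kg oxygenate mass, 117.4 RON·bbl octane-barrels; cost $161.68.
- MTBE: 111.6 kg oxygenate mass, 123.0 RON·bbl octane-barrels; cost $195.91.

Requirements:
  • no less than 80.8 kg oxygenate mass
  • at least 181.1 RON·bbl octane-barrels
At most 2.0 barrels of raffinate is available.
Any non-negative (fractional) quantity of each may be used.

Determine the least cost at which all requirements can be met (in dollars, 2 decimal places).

Let x1 = barrels of FCC naphtha, x2 = barrels of light naphtha, x3 = barrels of raffinate, x4 = barrels of isomerate, x5 = barrels of ethanol, x6 = barrels of MTBE.
min 111.2x1 + 142.52x2 + 145.44x3 + 125.17x4 + 161.68x5 + 195.91x6 s.t.:
  127.7x5 + 111.6x6 ≥ 80.8   (oxygenate mass)
  92.9x1 + 68.3x2 + 65.9x3 + 87.9x4 + 117.4x5 + 123x6 ≥ 181.1   (octane-barrels)
  x3 ≤ 2
  x1, x2, x3, x4, x5, x6 ≥ 0.
The cheapest feasible vertex uses only FCC naphtha, ethanol; light naphtha, raffinate, isomerate, MTBE are not used. The oxygenate mass and octane-barrels requirements are met with equality.
So FCC naphtha = 1.1498 barrels, ethanol = 0.63273 barrels.
Cost = 111.2·1.1498 + 161.68·0.63273 = 230.1575.

$230.16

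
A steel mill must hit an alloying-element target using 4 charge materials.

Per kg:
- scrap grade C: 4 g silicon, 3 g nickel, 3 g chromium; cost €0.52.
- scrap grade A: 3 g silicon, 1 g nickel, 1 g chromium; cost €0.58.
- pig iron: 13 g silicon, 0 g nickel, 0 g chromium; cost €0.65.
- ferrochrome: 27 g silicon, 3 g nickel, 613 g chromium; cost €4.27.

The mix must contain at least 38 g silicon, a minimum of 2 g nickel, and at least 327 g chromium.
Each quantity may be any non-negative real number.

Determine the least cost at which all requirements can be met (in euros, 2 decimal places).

€3.50

Treat it as an LP. Let x1 = kg of scrap grade C, x2 = kg of scrap grade A, x3 = kg of pig iron, x4 = kg of ferrochrome.
min 0.52x1 + 0.58x2 + 0.65x3 + 4.27x4 s.t.:
  4x1 + 3x2 + 13x3 + 27x4 ≥ 38   (silicon)
  3x1 + 1x2 + 3x4 ≥ 2   (nickel)
  3x1 + 1x2 + 613x4 ≥ 327   (chromium)
  x1, x2, x3, x4 ≥ 0.
The minimum-cost mix takes nothing from scrap grade A — only scrap grade C, pig iron, ferrochrome. Binding constraints: silicon, nickel, chromium.
Solving gives x1 = 0.1339, x3 = 1.775, x4 = 0.5328.
Hence cost = 0.52·0.1339 + 0.65·1.775 + 4.27·0.5328 = €3.4984.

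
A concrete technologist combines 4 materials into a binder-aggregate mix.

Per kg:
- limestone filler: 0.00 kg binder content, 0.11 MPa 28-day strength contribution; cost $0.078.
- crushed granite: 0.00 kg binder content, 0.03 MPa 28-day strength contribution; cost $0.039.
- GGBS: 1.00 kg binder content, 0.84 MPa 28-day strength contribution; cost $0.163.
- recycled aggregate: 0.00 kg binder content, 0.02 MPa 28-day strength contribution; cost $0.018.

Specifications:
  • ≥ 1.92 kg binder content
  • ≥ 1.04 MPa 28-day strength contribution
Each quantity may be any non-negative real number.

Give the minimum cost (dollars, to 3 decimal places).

Let x1 = kg of limestone filler, x2 = kg of crushed granite, x3 = kg of GGBS, x4 = kg of recycled aggregate.
Minimise 0.078x1 + 0.039x2 + 0.163x3 + 0.018x4 with:
  1x3 ≥ 1.92   (binder content)
  0.11x1 + 0.03x2 + 0.84x3 + 0.02x4 ≥ 1.04   (28-day strength contribution)
  x1, x2, x3, x4 ≥ 0.
The minimum-cost mix takes nothing from limestone filler, crushed granite, recycled aggregate — only GGBS. Binding constraint: binder content.
Solving gives x3 = 1.92.
Cost = 0.163·1.92 = 0.31296.

$0.313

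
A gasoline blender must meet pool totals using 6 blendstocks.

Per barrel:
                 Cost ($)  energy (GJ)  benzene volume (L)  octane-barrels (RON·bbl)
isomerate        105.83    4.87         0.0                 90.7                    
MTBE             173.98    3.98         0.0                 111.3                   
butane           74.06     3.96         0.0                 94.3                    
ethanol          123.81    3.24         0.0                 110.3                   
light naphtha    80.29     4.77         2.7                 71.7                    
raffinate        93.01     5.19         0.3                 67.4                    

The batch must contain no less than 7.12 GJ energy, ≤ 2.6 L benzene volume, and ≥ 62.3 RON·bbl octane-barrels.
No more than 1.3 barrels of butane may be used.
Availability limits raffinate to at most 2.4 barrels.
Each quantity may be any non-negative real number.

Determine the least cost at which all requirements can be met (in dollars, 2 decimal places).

$122.91

Let x1 = barrels of isomerate, x2 = barrels of MTBE, x3 = barrels of butane, x4 = barrels of ethanol, x5 = barrels of light naphtha, x6 = barrels of raffinate.
Minimise 105.83x1 + 173.98x2 + 74.06x3 + 123.81x4 + 80.29x5 + 93.01x6 with:
  4.87x1 + 3.98x2 + 3.96x3 + 3.24x4 + 4.77x5 + 5.19x6 ≥ 7.12   (energy)
  2.7x5 + 0.3x6 ≤ 2.6   (benzene volume)
  90.7x1 + 111.3x2 + 94.3x3 + 110.3x4 + 71.7x5 + 67.4x6 ≥ 62.3   (octane-barrels)
  x3 ≤ 1.3
  x6 ≤ 2.4
  x1, x2, x3, x4, x5, x6 ≥ 0.
The cheapest feasible vertex uses only light naphtha, raffinate; isomerate, MTBE, butane, ethanol are not used. Binding constraints: energy and benzene volume.
Optimal quantities: light naphtha = 0.9027 barrels, raffinate = 0.5422 barrels.
Cost = 80.29·0.9027 + 93.01·0.5422 = 122.9078.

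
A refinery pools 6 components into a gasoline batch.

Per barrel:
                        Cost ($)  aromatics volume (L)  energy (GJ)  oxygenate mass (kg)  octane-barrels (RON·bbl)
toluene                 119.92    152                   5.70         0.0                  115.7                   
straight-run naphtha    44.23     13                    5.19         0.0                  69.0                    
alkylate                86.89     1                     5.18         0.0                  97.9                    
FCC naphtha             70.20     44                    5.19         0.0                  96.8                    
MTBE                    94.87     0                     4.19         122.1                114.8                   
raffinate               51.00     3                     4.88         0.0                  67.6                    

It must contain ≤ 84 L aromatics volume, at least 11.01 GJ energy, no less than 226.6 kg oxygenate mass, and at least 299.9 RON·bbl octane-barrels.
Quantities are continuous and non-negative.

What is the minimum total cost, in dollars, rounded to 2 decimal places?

Let x1 = barrels of toluene, x2 = barrels of straight-run naphtha, x3 = barrels of alkylate, x4 = barrels of FCC naphtha, x5 = barrels of MTBE, x6 = barrels of raffinate.
min 119.92x1 + 44.23x2 + 86.89x3 + 70.2x4 + 94.87x5 + 51x6 s.t.:
  152x1 + 13x2 + 1x3 + 44x4 + 3x6 ≤ 84   (aromatics volume)
  5.7x1 + 5.19x2 + 5.18x3 + 5.19x4 + 4.19x5 + 4.88x6 ≥ 11.01   (energy)
  122.1x5 ≥ 226.6   (oxygenate mass)
  115.7x1 + 69x2 + 97.9x3 + 96.8x4 + 114.8x5 + 67.6x6 ≥ 299.9   (octane-barrels)
  x1, x2, x3, x4, x5, x6 ≥ 0.
The cheapest feasible vertex uses only straight-run naphtha, MTBE; toluene, alkylate, FCC naphtha, raffinate are not used. There the oxygenate mass and octane-barrels constraints are tight.
Optimal quantities: straight-run naphtha = 1.2587 barrels, MTBE = 1.8559 barrels.
Cost = 44.23·1.2587 + 94.87·1.8559 = 231.7415.

$231.74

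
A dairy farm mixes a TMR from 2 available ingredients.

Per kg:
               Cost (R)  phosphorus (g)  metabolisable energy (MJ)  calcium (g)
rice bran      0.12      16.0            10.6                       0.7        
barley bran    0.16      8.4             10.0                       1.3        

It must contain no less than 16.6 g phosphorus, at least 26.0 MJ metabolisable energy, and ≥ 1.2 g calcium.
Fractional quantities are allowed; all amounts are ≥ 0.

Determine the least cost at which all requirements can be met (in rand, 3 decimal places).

R0.294

Treat it as an LP. Let x1 = kg of rice bran, x2 = kg of barley bran.
Minimise 0.12x1 + 0.16x2 s.t.:
  16x1 + 8.4x2 ≥ 16.6   (phosphorus)
  10.6x1 + 10x2 ≥ 26   (metabolisable energy)
  0.7x1 + 1.3x2 ≥ 1.2   (calcium)
  x1, x2 ≥ 0.
The minimum-cost mix takes nothing from barley bran — only rice bran. Binding constraint: metabolisable energy.
Solving gives x1 = 2.453.
Hence cost = 0.12·2.453 = R0.29436.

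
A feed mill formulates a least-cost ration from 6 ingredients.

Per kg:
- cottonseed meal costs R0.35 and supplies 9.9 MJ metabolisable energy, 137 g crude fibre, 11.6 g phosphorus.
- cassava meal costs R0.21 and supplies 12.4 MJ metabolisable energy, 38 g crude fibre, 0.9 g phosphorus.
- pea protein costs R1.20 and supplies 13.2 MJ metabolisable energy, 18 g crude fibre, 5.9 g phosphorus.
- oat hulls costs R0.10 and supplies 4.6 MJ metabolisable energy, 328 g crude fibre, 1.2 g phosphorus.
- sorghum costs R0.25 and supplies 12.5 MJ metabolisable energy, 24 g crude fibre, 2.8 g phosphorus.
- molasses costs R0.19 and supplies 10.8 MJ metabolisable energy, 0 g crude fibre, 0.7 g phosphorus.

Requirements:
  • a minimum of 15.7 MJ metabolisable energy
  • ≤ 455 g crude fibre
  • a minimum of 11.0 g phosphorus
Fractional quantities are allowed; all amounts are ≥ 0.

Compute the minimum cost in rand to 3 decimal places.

Let x1 = kg of cottonseed meal, x2 = kg of cassava meal, x3 = kg of pea protein, x4 = kg of oat hulls, x5 = kg of sorghum, x6 = kg of molasses.
Minimise 0.35x1 + 0.21x2 + 1.2x3 + 0.1x4 + 0.25x5 + 0.19x6 subject to:
  9.9x1 + 12.4x2 + 13.2x3 + 4.6x4 + 12.5x5 + 10.8x6 ≥ 15.7   (metabolisable energy)
  137x1 + 38x2 + 18x3 + 328x4 + 24x5 ≤ 455   (crude fibre)
  11.6x1 + 0.9x2 + 5.9x3 + 1.2x4 + 2.8x5 + 0.7x6 ≥ 11   (phosphorus)
  x1, x2, x3, x4, x5, x6 ≥ 0.
The optimal basis is {cottonseed meal, cassava meal}; pea protein, oat hulls, sorghum, molasses drop out. There the metabolisable energy and phosphorus constraints are tight.
So cottonseed meal = 0.9062 kg, cassava meal = 0.5427 kg.
Cost = 0.35·0.9062 + 0.21·0.5427 = 0.43114.

R0.431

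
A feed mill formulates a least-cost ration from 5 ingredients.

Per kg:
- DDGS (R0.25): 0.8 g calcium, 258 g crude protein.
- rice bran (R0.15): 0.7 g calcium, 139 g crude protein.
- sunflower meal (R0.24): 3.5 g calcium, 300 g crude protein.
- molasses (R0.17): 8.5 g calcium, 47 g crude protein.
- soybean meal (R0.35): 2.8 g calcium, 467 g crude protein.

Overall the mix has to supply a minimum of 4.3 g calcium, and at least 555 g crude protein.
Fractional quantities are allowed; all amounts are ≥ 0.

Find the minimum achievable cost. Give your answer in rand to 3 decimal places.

Let x1 = kg of DDGS, x2 = kg of rice bran, x3 = kg of sunflower meal, x4 = kg of molasses, x5 = kg of soybean meal.
Minimize 0.25x1 + 0.15x2 + 0.24x3 + 0.17x4 + 0.35x5 subject to:
  0.8x1 + 0.7x2 + 3.5x3 + 8.5x4 + 2.8x5 ≥ 4.3   (calcium)
  258x1 + 139x2 + 300x3 + 47x4 + 467x5 ≥ 555   (crude protein)
  x1, x2, x3, x4, x5 ≥ 0.
The optimal basis is {sunflower meal, soybean meal}; DDGS, rice bran, molasses drop out. There the calcium and crude protein constraints are tight.
So sunflower meal = 0.5716 kg, soybean meal = 0.8213 kg.
Objective = 0.24·0.5716 + 0.35·0.8213 = 0.42464.

R0.425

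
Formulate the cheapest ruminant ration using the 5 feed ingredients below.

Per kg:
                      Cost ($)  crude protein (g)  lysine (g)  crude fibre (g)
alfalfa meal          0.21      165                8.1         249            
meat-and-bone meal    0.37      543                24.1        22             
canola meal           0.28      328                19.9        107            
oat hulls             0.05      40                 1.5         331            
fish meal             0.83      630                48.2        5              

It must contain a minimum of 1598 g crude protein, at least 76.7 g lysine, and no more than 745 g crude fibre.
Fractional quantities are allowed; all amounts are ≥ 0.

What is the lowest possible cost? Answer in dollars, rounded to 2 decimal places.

This is a linear program. Let x1 = kg of alfalfa meal, x2 = kg of meat-and-bone meal, x3 = kg of canola meal, x4 = kg of oat hulls, x5 = kg of fish meal.
Minimize 0.21x1 + 0.37x2 + 0.28x3 + 0.05x4 + 0.83x5 s.t.:
  165x1 + 543x2 + 328x3 + 40x4 + 630x5 ≥ 1598   (crude protein)
  8.1x1 + 24.1x2 + 19.9x3 + 1.5x4 + 48.2x5 ≥ 76.7   (lysine)
  249x1 + 22x2 + 107x3 + 331x4 + 5x5 ≤ 745   (crude fibre)
  x1, x2, x3, x4, x5 ≥ 0.
The minimum-cost mix takes nothing from alfalfa meal, oat hulls, fish meal — only meat-and-bone meal, canola meal. Binding constraints: crude protein and lysine.
Solving gives x2 = 2.29, x3 = 1.081.
Total cost: 0.37·2.29 + 0.28·1.081 = 1.1500.

$1.15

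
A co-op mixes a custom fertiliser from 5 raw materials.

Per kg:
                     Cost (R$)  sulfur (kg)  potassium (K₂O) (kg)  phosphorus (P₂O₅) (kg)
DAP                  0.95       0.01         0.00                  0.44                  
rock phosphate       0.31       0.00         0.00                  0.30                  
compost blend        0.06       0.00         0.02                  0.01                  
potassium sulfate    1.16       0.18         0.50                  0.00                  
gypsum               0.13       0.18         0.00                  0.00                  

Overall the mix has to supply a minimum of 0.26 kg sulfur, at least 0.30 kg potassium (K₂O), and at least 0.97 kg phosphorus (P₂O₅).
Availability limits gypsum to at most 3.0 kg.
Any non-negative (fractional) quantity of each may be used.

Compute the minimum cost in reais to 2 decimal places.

R$1.81

This is a linear program. Let x1 = kg of DAP, x2 = kg of rock phosphate, x3 = kg of compost blend, x4 = kg of potassium sulfate, x5 = kg of gypsum.
Minimise 0.95x1 + 0.31x2 + 0.06x3 + 1.16x4 + 0.13x5 s.t.:
  0.01x1 + 0.18x4 + 0.18x5 ≥ 0.26   (sulfur)
  0.02x3 + 0.5x4 ≥ 0.3   (potassium (K₂O))
  0.44x1 + 0.3x2 + 0.01x3 ≥ 0.97   (phosphorus (P₂O₅))
  x5 ≤ 3
  x1, x2, x3, x4, x5 ≥ 0.
The cheapest feasible vertex uses only rock phosphate, potassium sulfate, gypsum; DAP, compost blend are not used. The sulfur, potassium (K₂O), phosphorus (P₂O₅) requirements are met with equality.
So rock phosphate = 3.233 kg, potassium sulfate = 0.6 kg, gypsum = 0.8444 kg.
Objective = 0.31·3.233 + 1.16·0.6 + 0.13·0.8444 = 1.8080.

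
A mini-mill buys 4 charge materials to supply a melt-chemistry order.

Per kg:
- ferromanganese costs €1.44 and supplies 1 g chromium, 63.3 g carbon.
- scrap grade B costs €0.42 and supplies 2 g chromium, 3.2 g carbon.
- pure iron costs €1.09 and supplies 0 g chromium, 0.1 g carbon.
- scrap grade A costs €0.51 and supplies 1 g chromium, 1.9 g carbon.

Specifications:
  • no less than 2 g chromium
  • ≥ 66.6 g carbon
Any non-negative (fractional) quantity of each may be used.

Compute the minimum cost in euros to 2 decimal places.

This is a linear program. Let x1 = kg of ferromanganese, x2 = kg of scrap grade B, x3 = kg of pure iron, x4 = kg of scrap grade A.
Minimize 1.44x1 + 0.42x2 + 1.09x3 + 0.51x4 with:
  1x1 + 2x2 + 1x4 ≥ 2   (chromium)
  63.3x1 + 3.2x2 + 0.1x3 + 1.9x4 ≥ 66.6   (carbon)
  x1, x2, x3, x4 ≥ 0.
At the optimum only ferromanganese, scrap grade B are positive (pure iron, scrap grade A = 0). There the chromium and carbon constraints are tight.
Solving gives x1 = 1.028, x2 = 0.4862.
Total cost: 1.44·1.028 + 0.42·0.4862 = 1.6845.

€1.68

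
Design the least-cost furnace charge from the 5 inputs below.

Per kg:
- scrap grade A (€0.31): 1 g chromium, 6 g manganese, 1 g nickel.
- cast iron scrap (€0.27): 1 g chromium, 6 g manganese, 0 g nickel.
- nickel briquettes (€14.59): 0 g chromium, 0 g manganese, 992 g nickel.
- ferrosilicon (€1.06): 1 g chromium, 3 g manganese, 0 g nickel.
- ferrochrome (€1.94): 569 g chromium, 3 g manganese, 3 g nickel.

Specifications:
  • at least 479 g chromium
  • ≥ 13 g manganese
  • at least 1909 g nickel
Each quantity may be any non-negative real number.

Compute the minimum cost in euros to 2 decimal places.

€30.14

Let x1 = kg of scrap grade A, x2 = kg of cast iron scrap, x3 = kg of nickel briquettes, x4 = kg of ferrosilicon, x5 = kg of ferrochrome.
Minimise 0.31x1 + 0.27x2 + 14.59x3 + 1.06x4 + 1.94x5 with:
  1x1 + 1x2 + 1x4 + 569x5 ≥ 479   (chromium)
  6x1 + 6x2 + 3x4 + 3x5 ≥ 13   (manganese)
  1x1 + 992x3 + 3x5 ≥ 1909   (nickel)
  x1, x2, x3, x4, x5 ≥ 0.
The cheapest feasible vertex uses only cast iron scrap, nickel briquettes, ferrochrome; scrap grade A, ferrosilicon are not used. The chromium, manganese, nickel requirements are met with equality.
So cast iron scrap = 1.747 kg, nickel briquettes = 1.922 kg, ferrochrome = 0.8388 kg.
Hence cost = 0.27·1.747 + 14.59·1.922 + 1.94·0.8388 = €30.1409.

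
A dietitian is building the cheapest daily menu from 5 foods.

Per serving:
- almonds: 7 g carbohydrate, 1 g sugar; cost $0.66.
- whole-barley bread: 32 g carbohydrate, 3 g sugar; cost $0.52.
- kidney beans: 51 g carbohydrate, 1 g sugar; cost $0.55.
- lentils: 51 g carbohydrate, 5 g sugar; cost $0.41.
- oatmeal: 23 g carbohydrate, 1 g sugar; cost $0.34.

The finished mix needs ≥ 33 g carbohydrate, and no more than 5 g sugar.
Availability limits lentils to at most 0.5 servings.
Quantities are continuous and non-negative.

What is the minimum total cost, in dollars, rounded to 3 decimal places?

Let x1 = servings of almonds, x2 = servings of whole-barley bread, x3 = servings of kidney beans, x4 = servings of lentils, x5 = servings of oatmeal.
min 0.66x1 + 0.52x2 + 0.55x3 + 0.41x4 + 0.34x5 s.t.:
  7x1 + 32x2 + 51x3 + 51x4 + 23x5 ≥ 33   (carbohydrate)
  1x1 + 3x2 + 1x3 + 5x4 + 1x5 ≤ 5   (sugar)
  x4 ≤ 0.5
  x1, x2, x3, x4, x5 ≥ 0.
The cheapest feasible vertex uses only kidney beans, lentils; almonds, whole-barley bread, oatmeal are not used. The carbohydrate and the lentils cap requirements are met with equality.
Optimal quantities: kidney beans = 0.1471 servings, lentils = 0.5 servings.
Hence cost = 0.55·0.1471 + 0.41·0.5 = $0.28591.

$0.286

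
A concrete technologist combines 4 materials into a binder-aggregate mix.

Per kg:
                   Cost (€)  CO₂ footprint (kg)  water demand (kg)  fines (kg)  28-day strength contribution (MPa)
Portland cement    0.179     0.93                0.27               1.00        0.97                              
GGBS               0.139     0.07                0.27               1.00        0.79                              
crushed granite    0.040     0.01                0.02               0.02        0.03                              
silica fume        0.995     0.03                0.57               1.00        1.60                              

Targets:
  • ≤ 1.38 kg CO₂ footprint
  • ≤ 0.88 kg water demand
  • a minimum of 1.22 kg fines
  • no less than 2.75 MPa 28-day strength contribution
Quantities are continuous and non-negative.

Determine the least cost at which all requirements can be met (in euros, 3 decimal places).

€0.492

This is a linear program. Let x1 = kg of Portland cement, x2 = kg of GGBS, x3 = kg of crushed granite, x4 = kg of silica fume.
Minimise 0.179x1 + 0.139x2 + 0.04x3 + 0.995x4 with:
  0.93x1 + 0.07x2 + 0.01x3 + 0.03x4 ≤ 1.38   (CO₂ footprint)
  0.27x1 + 0.27x2 + 0.02x3 + 0.57x4 ≤ 0.88   (water demand)
  1x1 + 1x2 + 0.02x3 + 1x4 ≥ 1.22   (fines)
  0.97x1 + 0.79x2 + 0.03x3 + 1.6x4 ≥ 2.75   (28-day strength contribution)
  x1, x2, x3, x4 ≥ 0.
The optimal basis is {Portland cement, GGBS}; crushed granite, silica fume drop out. The water demand and 28-day strength contribution requirements are met with equality.
Optimal quantities: Portland cement = 0.9733 kg, GGBS = 2.286 kg.
Cost = 0.179·0.9733 + 0.139·2.286 = 0.49197.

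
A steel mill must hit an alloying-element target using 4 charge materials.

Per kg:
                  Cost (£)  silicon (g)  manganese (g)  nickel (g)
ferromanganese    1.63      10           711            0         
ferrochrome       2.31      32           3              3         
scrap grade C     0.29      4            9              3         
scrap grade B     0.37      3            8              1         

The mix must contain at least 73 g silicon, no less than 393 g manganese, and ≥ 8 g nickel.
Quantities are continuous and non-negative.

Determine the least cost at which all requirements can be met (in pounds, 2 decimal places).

Treat it as an LP. Let x1 = kg of ferromanganese, x2 = kg of ferrochrome, x3 = kg of scrap grade C, x4 = kg of scrap grade B.
Minimize 1.63x1 + 2.31x2 + 0.29x3 + 0.37x4 subject to:
  10x1 + 32x2 + 4x3 + 3x4 ≥ 73   (silicon)
  711x1 + 3x2 + 9x3 + 8x4 ≥ 393   (manganese)
  3x2 + 3x3 + 1x4 ≥ 8   (nickel)
  x1, x2, x3, x4 ≥ 0.
The cheapest feasible vertex uses only ferromanganese, scrap grade C; ferrochrome, scrap grade B are not used. The silicon and manganese requirements are met with equality.
So ferromanganese = 0.3322 kg, scrap grade C = 17.42 kg.
Total cost: 1.63·0.3322 + 0.29·17.42 = 5.5933.

£5.59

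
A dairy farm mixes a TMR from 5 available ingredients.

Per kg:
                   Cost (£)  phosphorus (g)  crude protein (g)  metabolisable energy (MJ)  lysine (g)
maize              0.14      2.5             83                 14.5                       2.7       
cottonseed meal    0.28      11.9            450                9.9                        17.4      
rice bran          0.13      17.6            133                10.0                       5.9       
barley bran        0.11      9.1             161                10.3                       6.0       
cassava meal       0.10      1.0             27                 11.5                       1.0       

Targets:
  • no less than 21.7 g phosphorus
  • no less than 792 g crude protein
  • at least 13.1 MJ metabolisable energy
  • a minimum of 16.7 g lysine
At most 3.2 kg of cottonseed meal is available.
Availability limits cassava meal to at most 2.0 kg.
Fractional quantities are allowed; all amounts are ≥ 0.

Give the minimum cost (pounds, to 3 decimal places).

£0.494

Treat it as an LP. Let x1 = kg of maize, x2 = kg of cottonseed meal, x3 = kg of rice bran, x4 = kg of barley bran, x5 = kg of cassava meal.
Minimize 0.14x1 + 0.28x2 + 0.13x3 + 0.11x4 + 0.1x5 with:
  2.5x1 + 11.9x2 + 17.6x3 + 9.1x4 + 1x5 ≥ 21.7   (phosphorus)
  83x1 + 450x2 + 133x3 + 161x4 + 27x5 ≥ 792   (crude protein)
  14.5x1 + 9.9x2 + 10x3 + 10.3x4 + 11.5x5 ≥ 13.1   (metabolisable energy)
  2.7x1 + 17.4x2 + 5.9x3 + 6x4 + 1x5 ≥ 16.7   (lysine)
  x2 ≤ 3.2
  x5 ≤ 2
  x1, x2, x3, x4, x5 ≥ 0.
At the optimum only cottonseed meal, barley bran are positive (maize, rice bran, cassava meal = 0). There the phosphorus and crude protein constraints are tight.
Optimal quantities: cottonseed meal = 1.704 kg, barley bran = 0.1561 kg.
Total cost: 0.28·1.704 + 0.11·0.1561 = 0.49429.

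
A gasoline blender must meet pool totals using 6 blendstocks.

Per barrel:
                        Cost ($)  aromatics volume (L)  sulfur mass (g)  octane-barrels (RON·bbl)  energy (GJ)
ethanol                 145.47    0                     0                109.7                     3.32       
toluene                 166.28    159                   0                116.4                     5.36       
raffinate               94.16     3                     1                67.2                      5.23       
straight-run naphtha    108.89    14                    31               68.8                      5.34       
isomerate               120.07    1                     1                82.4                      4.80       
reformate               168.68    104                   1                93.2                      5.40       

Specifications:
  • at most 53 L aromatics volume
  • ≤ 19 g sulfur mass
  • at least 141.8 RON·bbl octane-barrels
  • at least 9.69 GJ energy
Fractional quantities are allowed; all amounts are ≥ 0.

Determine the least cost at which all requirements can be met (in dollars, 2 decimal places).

Let x1 = barrels of ethanol, x2 = barrels of toluene, x3 = barrels of raffinate, x4 = barrels of straight-run naphtha, x5 = barrels of isomerate, x6 = barrels of reformate.
min 145.47x1 + 166.28x2 + 94.16x3 + 108.89x4 + 120.07x5 + 168.68x6 subject to:
  159x2 + 3x3 + 14x4 + 1x5 + 104x6 ≤ 53   (aromatics volume)
  1x3 + 31x4 + 1x5 + 1x6 ≤ 19   (sulfur mass)
  109.7x1 + 116.4x2 + 67.2x3 + 68.8x4 + 82.4x5 + 93.2x6 ≥ 141.8   (octane-barrels)
  3.32x1 + 5.36x2 + 5.23x3 + 5.34x4 + 4.8x5 + 5.4x6 ≥ 9.69   (energy)
  x1, x2, x3, x4, x5, x6 ≥ 0.
The optimal basis is {ethanol, raffinate}; toluene, straight-run naphtha, isomerate, reformate drop out. There the octane-barrels and energy constraints are tight.
Solving gives x1 = 0.25796, x3 = 1.689.
Hence cost = 145.47·0.25796 + 94.16·1.689 = $196.5617.

$196.56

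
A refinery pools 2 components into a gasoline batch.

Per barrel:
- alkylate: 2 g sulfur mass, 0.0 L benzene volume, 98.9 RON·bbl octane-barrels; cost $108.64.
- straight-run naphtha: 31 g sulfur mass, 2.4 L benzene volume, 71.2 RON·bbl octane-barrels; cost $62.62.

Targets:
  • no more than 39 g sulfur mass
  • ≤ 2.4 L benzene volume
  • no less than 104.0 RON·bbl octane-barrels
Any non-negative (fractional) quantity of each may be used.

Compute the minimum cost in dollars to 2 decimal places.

Let x1 = barrels of alkylate, x2 = barrels of straight-run naphtha.
Minimize 108.64x1 + 62.62x2 subject to:
  2x1 + 31x2 ≤ 39   (sulfur mass)
  2.4x2 ≤ 2.4   (benzene volume)
  98.9x1 + 71.2x2 ≥ 104   (octane-barrels)
  x1, x2 ≥ 0.
Both inputs are positive at the optimum. Binding constraints: benzene volume and octane-barrels.
Optimal quantities: alkylate = 0.3316 barrels, straight-run naphtha = 1 barrel.
Total cost: 108.64·0.3316 + 62.62·1 = 98.64502.

$98.65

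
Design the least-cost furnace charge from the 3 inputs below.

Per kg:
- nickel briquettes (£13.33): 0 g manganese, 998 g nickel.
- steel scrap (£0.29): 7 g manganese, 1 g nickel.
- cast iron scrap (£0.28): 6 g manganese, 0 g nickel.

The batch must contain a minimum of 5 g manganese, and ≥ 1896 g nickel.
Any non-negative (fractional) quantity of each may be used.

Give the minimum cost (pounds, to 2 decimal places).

This is a linear program. Let x1 = kg of nickel briquettes, x2 = kg of steel scrap, x3 = kg of cast iron scrap.
Minimize 13.33x1 + 0.29x2 + 0.28x3 subject to:
  7x2 + 6x3 ≥ 5   (manganese)
  998x1 + 1x2 ≥ 1896   (nickel)
  x1, x2, x3 ≥ 0.
The minimum-cost mix takes nothing from cast iron scrap — only nickel briquettes, steel scrap. The manganese and nickel requirements are met with equality.
Optimal quantities: nickel briquettes = 1.899 kg, steel scrap = 0.7143 kg.
Objective = 13.33·1.899 + 0.29·0.7143 = 25.5208.

£25.52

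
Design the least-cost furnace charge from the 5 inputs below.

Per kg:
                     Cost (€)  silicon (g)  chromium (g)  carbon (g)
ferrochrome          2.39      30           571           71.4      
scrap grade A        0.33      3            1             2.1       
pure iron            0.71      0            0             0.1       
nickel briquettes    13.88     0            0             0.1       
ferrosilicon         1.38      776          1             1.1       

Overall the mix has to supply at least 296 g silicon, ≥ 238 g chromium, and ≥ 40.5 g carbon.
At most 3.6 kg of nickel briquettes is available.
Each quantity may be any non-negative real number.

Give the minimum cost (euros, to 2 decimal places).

Let x1 = kg of ferrochrome, x2 = kg of scrap grade A, x3 = kg of pure iron, x4 = kg of nickel briquettes, x5 = kg of ferrosilicon.
Minimise 2.39x1 + 0.33x2 + 0.71x3 + 13.88x4 + 1.38x5 with:
  30x1 + 3x2 + 776x5 ≥ 296   (silicon)
  571x1 + 1x2 + 1x5 ≥ 238   (chromium)
  71.4x1 + 2.1x2 + 0.1x3 + 0.1x4 + 1.1x5 ≥ 40.5   (carbon)
  x4 ≤ 3.6
  x1, x2, x3, x4, x5 ≥ 0.
The optimal basis is {ferrochrome, ferrosilicon}; scrap grade A, pure iron, nickel briquettes drop out. The silicon and carbon requirements are met with equality.
Optimal quantities: ferrochrome = 0.5617 kg, ferrosilicon = 0.3597 kg.
Total cost: 2.39·0.5617 + 1.38·0.3597 = 1.8388.

€1.84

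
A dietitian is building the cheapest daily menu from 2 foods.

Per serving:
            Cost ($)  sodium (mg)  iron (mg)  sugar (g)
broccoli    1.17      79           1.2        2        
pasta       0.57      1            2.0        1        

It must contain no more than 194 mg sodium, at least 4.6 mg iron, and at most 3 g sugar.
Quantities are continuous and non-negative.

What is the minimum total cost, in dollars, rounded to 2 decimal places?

This is a linear program. Let x1 = servings of broccoli, x2 = servings of pasta.
Minimise 1.17x1 + 0.57x2 s.t.:
  79x1 + 1x2 ≤ 194   (sodium)
  1.2x1 + 2x2 ≥ 4.6   (iron)
  2x1 + 1x2 ≤ 3   (sugar)
  x1, x2 ≥ 0.
At the optimum only pasta is positive (broccoli = 0). There the iron constraint is tight.
Optimal quantities: pasta = 2.3 servings.
Hence cost = 0.57·2.3 = $1.3110.

$1.31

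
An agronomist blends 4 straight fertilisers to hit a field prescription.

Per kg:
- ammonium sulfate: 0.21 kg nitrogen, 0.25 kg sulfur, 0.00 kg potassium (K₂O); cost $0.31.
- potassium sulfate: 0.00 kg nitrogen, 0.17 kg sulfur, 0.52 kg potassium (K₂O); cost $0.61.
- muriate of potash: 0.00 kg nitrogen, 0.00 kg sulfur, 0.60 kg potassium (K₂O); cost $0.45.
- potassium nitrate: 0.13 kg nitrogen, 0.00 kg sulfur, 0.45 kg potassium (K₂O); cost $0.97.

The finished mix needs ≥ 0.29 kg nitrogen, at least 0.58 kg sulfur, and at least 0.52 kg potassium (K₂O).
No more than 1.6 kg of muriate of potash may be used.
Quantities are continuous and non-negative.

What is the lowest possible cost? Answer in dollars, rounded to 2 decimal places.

Treat it as an LP. Let x1 = kg of ammonium sulfate, x2 = kg of potassium sulfate, x3 = kg of muriate of potash, x4 = kg of potassium nitrate.
Minimise 0.31x1 + 0.61x2 + 0.45x3 + 0.97x4 with:
  0.21x1 + 0.13x4 ≥ 0.29   (nitrogen)
  0.25x1 + 0.17x2 ≥ 0.58   (sulfur)
  0.52x2 + 0.6x3 + 0.45x4 ≥ 0.52   (potassium (K₂O))
  x3 ≤ 1.6
  x1, x2, x3, x4 ≥ 0.
The optimal basis is {ammonium sulfate, muriate of potash}; potassium sulfate, potassium nitrate drop out. The sulfur and potassium (K₂O) requirements are met with equality.
That vertex is x1 = 2.32, x3 = 0.8667.
Objective = 0.31·2.32 + 0.45·0.8667 = 1.1092.

$1.11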